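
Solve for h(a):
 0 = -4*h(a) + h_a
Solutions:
 h(a) = C1*exp(4*a)


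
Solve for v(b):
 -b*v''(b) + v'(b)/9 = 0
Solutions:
 v(b) = C1 + C2*b^(10/9)


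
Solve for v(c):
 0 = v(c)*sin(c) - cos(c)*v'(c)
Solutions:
 v(c) = C1/cos(c)


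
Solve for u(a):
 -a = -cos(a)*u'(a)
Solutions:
 u(a) = C1 + Integral(a/cos(a), a)


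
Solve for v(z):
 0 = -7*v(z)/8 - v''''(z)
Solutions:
 v(z) = (C1*sin(2^(3/4)*7^(1/4)*z/4) + C2*cos(2^(3/4)*7^(1/4)*z/4))*exp(-2^(3/4)*7^(1/4)*z/4) + (C3*sin(2^(3/4)*7^(1/4)*z/4) + C4*cos(2^(3/4)*7^(1/4)*z/4))*exp(2^(3/4)*7^(1/4)*z/4)


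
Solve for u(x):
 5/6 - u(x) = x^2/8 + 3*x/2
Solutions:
 u(x) = -x^2/8 - 3*x/2 + 5/6


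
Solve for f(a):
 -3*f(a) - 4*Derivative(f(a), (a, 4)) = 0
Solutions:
 f(a) = (C1*sin(3^(1/4)*a/2) + C2*cos(3^(1/4)*a/2))*exp(-3^(1/4)*a/2) + (C3*sin(3^(1/4)*a/2) + C4*cos(3^(1/4)*a/2))*exp(3^(1/4)*a/2)


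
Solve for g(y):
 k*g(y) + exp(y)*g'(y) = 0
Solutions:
 g(y) = C1*exp(k*exp(-y))


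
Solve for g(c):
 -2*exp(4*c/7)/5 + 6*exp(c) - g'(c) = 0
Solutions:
 g(c) = C1 - 7*exp(4*c/7)/10 + 6*exp(c)


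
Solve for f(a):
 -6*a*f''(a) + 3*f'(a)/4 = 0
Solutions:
 f(a) = C1 + C2*a^(9/8)


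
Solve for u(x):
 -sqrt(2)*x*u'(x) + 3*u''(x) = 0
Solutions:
 u(x) = C1 + C2*erfi(2^(3/4)*sqrt(3)*x/6)


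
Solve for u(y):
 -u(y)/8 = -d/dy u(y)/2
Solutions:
 u(y) = C1*exp(y/4)


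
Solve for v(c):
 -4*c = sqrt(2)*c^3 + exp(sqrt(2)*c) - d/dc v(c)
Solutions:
 v(c) = C1 + sqrt(2)*c^4/4 + 2*c^2 + sqrt(2)*exp(sqrt(2)*c)/2


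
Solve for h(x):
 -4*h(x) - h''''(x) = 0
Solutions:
 h(x) = (C1*sin(x) + C2*cos(x))*exp(-x) + (C3*sin(x) + C4*cos(x))*exp(x)


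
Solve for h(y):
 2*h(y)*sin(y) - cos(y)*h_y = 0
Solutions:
 h(y) = C1/cos(y)^2


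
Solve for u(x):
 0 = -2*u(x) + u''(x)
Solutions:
 u(x) = C1*exp(-sqrt(2)*x) + C2*exp(sqrt(2)*x)


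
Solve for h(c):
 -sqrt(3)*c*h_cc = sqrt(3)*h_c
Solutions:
 h(c) = C1 + C2*log(c)


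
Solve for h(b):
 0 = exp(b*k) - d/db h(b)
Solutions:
 h(b) = C1 + exp(b*k)/k


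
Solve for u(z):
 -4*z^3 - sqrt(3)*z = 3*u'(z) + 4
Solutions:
 u(z) = C1 - z^4/3 - sqrt(3)*z^2/6 - 4*z/3


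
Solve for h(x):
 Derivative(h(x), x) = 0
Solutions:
 h(x) = C1


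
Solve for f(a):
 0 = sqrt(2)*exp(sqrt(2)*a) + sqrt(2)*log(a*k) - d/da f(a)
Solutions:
 f(a) = C1 + sqrt(2)*a*log(a*k) - sqrt(2)*a + exp(sqrt(2)*a)


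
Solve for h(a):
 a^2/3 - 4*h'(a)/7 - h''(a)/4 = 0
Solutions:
 h(a) = C1 + C2*exp(-16*a/7) + 7*a^3/36 - 49*a^2/192 + 343*a/1536


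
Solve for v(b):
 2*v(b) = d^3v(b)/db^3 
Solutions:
 v(b) = C3*exp(2^(1/3)*b) + (C1*sin(2^(1/3)*sqrt(3)*b/2) + C2*cos(2^(1/3)*sqrt(3)*b/2))*exp(-2^(1/3)*b/2)


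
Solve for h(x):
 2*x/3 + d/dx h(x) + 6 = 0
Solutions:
 h(x) = C1 - x^2/3 - 6*x


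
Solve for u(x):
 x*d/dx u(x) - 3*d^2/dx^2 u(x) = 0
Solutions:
 u(x) = C1 + C2*erfi(sqrt(6)*x/6)


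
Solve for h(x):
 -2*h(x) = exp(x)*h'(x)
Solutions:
 h(x) = C1*exp(2*exp(-x))


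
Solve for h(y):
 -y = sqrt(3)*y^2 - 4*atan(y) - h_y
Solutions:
 h(y) = C1 + sqrt(3)*y^3/3 + y^2/2 - 4*y*atan(y) + 2*log(y^2 + 1)


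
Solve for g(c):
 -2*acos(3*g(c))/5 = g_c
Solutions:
 Integral(1/acos(3*_y), (_y, g(c))) = C1 - 2*c/5


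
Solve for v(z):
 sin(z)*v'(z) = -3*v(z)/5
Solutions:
 v(z) = C1*(cos(z) + 1)^(3/10)/(cos(z) - 1)^(3/10)


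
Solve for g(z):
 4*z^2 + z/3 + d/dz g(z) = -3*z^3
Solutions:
 g(z) = C1 - 3*z^4/4 - 4*z^3/3 - z^2/6


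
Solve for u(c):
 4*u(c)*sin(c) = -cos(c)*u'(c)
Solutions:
 u(c) = C1*cos(c)^4


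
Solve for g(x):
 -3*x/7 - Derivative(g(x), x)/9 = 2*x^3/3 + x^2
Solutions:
 g(x) = C1 - 3*x^4/2 - 3*x^3 - 27*x^2/14


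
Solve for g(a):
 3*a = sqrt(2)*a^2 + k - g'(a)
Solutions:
 g(a) = C1 + sqrt(2)*a^3/3 - 3*a^2/2 + a*k


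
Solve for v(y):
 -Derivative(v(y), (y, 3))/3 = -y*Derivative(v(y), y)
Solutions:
 v(y) = C1 + Integral(C2*airyai(3^(1/3)*y) + C3*airybi(3^(1/3)*y), y)


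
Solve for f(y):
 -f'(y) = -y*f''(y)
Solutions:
 f(y) = C1 + C2*y^2


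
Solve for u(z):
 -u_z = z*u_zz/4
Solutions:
 u(z) = C1 + C2/z^3


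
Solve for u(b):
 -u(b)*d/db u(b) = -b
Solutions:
 u(b) = -sqrt(C1 + b^2)
 u(b) = sqrt(C1 + b^2)


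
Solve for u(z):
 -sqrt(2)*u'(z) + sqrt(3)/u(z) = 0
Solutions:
 u(z) = -sqrt(C1 + sqrt(6)*z)
 u(z) = sqrt(C1 + sqrt(6)*z)


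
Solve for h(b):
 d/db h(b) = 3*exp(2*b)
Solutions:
 h(b) = C1 + 3*exp(2*b)/2


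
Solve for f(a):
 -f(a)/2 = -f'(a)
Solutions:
 f(a) = C1*exp(a/2)


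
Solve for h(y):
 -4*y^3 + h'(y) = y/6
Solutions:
 h(y) = C1 + y^4 + y^2/12


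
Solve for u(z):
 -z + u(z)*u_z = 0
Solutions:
 u(z) = -sqrt(C1 + z^2)
 u(z) = sqrt(C1 + z^2)


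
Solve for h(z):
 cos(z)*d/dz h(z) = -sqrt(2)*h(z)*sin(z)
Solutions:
 h(z) = C1*cos(z)^(sqrt(2))


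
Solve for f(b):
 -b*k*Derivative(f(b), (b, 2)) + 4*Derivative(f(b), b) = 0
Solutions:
 f(b) = C1 + b^(((re(k) + 4)*re(k) + im(k)^2)/(re(k)^2 + im(k)^2))*(C2*sin(4*log(b)*Abs(im(k))/(re(k)^2 + im(k)^2)) + C3*cos(4*log(b)*im(k)/(re(k)^2 + im(k)^2)))


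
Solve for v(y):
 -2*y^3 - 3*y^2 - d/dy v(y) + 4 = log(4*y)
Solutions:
 v(y) = C1 - y^4/2 - y^3 - y*log(y) - y*log(4) + 5*y


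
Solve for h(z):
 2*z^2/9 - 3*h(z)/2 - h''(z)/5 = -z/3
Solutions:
 h(z) = C1*sin(sqrt(30)*z/2) + C2*cos(sqrt(30)*z/2) + 4*z^2/27 + 2*z/9 - 16/405


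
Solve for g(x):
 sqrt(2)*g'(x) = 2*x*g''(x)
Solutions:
 g(x) = C1 + C2*x^(sqrt(2)/2 + 1)


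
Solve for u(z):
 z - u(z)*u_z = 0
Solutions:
 u(z) = -sqrt(C1 + z^2)
 u(z) = sqrt(C1 + z^2)


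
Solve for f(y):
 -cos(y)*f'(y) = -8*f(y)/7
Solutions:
 f(y) = C1*(sin(y) + 1)^(4/7)/(sin(y) - 1)^(4/7)


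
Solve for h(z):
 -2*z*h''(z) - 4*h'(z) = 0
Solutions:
 h(z) = C1 + C2/z


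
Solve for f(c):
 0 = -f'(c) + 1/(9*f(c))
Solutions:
 f(c) = -sqrt(C1 + 2*c)/3
 f(c) = sqrt(C1 + 2*c)/3


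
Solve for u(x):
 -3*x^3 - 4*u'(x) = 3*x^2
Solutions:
 u(x) = C1 - 3*x^4/16 - x^3/4


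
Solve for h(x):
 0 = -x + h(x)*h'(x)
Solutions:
 h(x) = -sqrt(C1 + x^2)
 h(x) = sqrt(C1 + x^2)


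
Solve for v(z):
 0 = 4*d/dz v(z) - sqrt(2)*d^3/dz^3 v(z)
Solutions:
 v(z) = C1 + C2*exp(-2^(3/4)*z) + C3*exp(2^(3/4)*z)


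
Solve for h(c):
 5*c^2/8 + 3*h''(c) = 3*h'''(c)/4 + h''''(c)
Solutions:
 h(c) = C1 + C2*c + C3*exp(c*(-3 + sqrt(201))/8) + C4*exp(-c*(3 + sqrt(201))/8) - 5*c^4/288 - 5*c^3/288 - 95*c^2/1152


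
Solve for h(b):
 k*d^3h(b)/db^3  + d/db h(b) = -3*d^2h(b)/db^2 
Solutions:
 h(b) = C1 + C2*exp(b*(sqrt(9 - 4*k) - 3)/(2*k)) + C3*exp(-b*(sqrt(9 - 4*k) + 3)/(2*k))


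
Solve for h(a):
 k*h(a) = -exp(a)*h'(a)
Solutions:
 h(a) = C1*exp(k*exp(-a))


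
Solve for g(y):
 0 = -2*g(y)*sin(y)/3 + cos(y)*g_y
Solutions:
 g(y) = C1/cos(y)^(2/3)


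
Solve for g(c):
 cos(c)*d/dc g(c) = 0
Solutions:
 g(c) = C1


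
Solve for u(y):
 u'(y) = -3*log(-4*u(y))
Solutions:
 Integral(1/(log(-_y) + 2*log(2)), (_y, u(y)))/3 = C1 - y


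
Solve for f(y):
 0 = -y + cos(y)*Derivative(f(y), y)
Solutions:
 f(y) = C1 + Integral(y/cos(y), y)


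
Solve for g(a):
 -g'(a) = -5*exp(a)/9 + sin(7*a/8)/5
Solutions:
 g(a) = C1 + 5*exp(a)/9 + 8*cos(7*a/8)/35


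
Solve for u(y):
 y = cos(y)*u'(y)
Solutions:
 u(y) = C1 + Integral(y/cos(y), y)


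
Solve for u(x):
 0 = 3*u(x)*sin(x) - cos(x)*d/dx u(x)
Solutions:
 u(x) = C1/cos(x)^3


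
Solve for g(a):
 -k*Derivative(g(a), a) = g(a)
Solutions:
 g(a) = C1*exp(-a/k)


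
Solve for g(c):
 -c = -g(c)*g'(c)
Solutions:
 g(c) = -sqrt(C1 + c^2)
 g(c) = sqrt(C1 + c^2)


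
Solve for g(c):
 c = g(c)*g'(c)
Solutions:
 g(c) = -sqrt(C1 + c^2)
 g(c) = sqrt(C1 + c^2)


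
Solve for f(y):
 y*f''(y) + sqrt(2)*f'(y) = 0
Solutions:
 f(y) = C1 + C2*y^(1 - sqrt(2))


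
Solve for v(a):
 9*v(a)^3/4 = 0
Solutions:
 v(a) = 0


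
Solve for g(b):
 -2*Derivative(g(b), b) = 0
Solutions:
 g(b) = C1


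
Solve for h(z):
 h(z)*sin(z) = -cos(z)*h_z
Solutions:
 h(z) = C1*cos(z)


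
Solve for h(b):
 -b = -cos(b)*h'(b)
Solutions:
 h(b) = C1 + Integral(b/cos(b), b)


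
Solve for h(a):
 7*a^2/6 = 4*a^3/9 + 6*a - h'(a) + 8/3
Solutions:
 h(a) = C1 + a^4/9 - 7*a^3/18 + 3*a^2 + 8*a/3


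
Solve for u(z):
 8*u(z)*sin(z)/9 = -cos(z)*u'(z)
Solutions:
 u(z) = C1*cos(z)^(8/9)


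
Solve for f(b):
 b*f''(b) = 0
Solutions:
 f(b) = C1 + C2*b


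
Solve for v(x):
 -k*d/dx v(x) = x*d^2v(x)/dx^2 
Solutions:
 v(x) = C1 + x^(1 - re(k))*(C2*sin(log(x)*Abs(im(k))) + C3*cos(log(x)*im(k)))


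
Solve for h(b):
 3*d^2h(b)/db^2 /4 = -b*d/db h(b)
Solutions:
 h(b) = C1 + C2*erf(sqrt(6)*b/3)


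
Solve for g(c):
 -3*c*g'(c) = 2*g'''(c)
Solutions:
 g(c) = C1 + Integral(C2*airyai(-2^(2/3)*3^(1/3)*c/2) + C3*airybi(-2^(2/3)*3^(1/3)*c/2), c)


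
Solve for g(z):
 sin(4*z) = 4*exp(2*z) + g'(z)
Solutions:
 g(z) = C1 - 2*exp(2*z) - cos(4*z)/4


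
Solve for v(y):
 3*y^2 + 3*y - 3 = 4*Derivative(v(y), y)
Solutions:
 v(y) = C1 + y^3/4 + 3*y^2/8 - 3*y/4


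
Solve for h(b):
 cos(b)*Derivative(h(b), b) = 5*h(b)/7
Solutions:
 h(b) = C1*(sin(b) + 1)^(5/14)/(sin(b) - 1)^(5/14)


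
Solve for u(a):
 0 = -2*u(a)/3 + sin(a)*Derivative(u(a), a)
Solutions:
 u(a) = C1*(cos(a) - 1)^(1/3)/(cos(a) + 1)^(1/3)


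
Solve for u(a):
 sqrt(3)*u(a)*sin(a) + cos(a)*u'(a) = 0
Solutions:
 u(a) = C1*cos(a)^(sqrt(3))


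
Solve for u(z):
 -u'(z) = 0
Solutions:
 u(z) = C1


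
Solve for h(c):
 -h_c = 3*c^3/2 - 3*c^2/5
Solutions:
 h(c) = C1 - 3*c^4/8 + c^3/5


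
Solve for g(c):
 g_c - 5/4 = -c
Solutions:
 g(c) = C1 - c^2/2 + 5*c/4


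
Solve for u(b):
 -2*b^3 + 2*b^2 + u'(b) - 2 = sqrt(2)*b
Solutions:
 u(b) = C1 + b^4/2 - 2*b^3/3 + sqrt(2)*b^2/2 + 2*b


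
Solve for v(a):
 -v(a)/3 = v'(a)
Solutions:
 v(a) = C1*exp(-a/3)


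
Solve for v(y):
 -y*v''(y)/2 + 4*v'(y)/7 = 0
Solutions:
 v(y) = C1 + C2*y^(15/7)


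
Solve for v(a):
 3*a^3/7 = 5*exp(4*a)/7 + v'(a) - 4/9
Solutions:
 v(a) = C1 + 3*a^4/28 + 4*a/9 - 5*exp(4*a)/28


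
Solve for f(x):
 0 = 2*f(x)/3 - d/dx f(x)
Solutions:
 f(x) = C1*exp(2*x/3)


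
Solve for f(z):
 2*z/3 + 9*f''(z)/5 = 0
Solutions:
 f(z) = C1 + C2*z - 5*z^3/81


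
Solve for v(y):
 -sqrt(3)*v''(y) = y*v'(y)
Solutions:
 v(y) = C1 + C2*erf(sqrt(2)*3^(3/4)*y/6)


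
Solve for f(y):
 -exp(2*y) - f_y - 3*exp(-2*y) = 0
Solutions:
 f(y) = C1 - exp(2*y)/2 + 3*exp(-2*y)/2


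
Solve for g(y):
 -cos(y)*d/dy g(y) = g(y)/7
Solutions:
 g(y) = C1*(sin(y) - 1)^(1/14)/(sin(y) + 1)^(1/14)


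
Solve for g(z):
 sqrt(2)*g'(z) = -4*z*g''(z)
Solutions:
 g(z) = C1 + C2*z^(1 - sqrt(2)/4)


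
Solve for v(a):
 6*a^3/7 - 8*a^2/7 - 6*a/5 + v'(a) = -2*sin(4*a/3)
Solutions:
 v(a) = C1 - 3*a^4/14 + 8*a^3/21 + 3*a^2/5 + 3*cos(4*a/3)/2


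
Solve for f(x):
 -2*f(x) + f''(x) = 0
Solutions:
 f(x) = C1*exp(-sqrt(2)*x) + C2*exp(sqrt(2)*x)


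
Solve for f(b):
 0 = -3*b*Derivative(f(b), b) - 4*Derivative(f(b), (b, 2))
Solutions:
 f(b) = C1 + C2*erf(sqrt(6)*b/4)


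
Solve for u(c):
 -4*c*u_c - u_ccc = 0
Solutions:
 u(c) = C1 + Integral(C2*airyai(-2^(2/3)*c) + C3*airybi(-2^(2/3)*c), c)


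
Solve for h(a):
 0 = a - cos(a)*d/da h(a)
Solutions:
 h(a) = C1 + Integral(a/cos(a), a)


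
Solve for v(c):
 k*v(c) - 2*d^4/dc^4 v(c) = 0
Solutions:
 v(c) = C1*exp(-2^(3/4)*c*k^(1/4)/2) + C2*exp(2^(3/4)*c*k^(1/4)/2) + C3*exp(-2^(3/4)*I*c*k^(1/4)/2) + C4*exp(2^(3/4)*I*c*k^(1/4)/2)


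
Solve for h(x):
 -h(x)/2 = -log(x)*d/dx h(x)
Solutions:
 h(x) = C1*exp(li(x)/2)


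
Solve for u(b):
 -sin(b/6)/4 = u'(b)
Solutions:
 u(b) = C1 + 3*cos(b/6)/2


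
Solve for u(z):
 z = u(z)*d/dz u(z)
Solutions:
 u(z) = -sqrt(C1 + z^2)
 u(z) = sqrt(C1 + z^2)


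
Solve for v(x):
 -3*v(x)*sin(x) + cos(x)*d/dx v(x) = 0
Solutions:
 v(x) = C1/cos(x)^3


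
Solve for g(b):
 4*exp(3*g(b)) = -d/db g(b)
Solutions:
 g(b) = log((-3^(2/3) - 3*3^(1/6)*I)*(1/(C1 + 4*b))^(1/3)/6)
 g(b) = log((-3^(2/3) + 3*3^(1/6)*I)*(1/(C1 + 4*b))^(1/3)/6)
 g(b) = log(1/(C1 + 12*b))/3


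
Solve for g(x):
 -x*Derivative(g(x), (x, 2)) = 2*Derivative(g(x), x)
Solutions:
 g(x) = C1 + C2/x


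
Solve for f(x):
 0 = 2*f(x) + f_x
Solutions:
 f(x) = C1*exp(-2*x)


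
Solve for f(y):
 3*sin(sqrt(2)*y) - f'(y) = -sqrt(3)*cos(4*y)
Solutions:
 f(y) = C1 + sqrt(3)*sin(4*y)/4 - 3*sqrt(2)*cos(sqrt(2)*y)/2


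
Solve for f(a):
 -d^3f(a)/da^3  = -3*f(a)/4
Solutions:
 f(a) = C3*exp(6^(1/3)*a/2) + (C1*sin(2^(1/3)*3^(5/6)*a/4) + C2*cos(2^(1/3)*3^(5/6)*a/4))*exp(-6^(1/3)*a/4)


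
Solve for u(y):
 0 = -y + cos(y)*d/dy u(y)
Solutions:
 u(y) = C1 + Integral(y/cos(y), y)


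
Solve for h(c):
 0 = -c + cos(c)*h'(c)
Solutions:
 h(c) = C1 + Integral(c/cos(c), c)


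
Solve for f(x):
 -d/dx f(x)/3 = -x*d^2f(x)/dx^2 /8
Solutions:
 f(x) = C1 + C2*x^(11/3)


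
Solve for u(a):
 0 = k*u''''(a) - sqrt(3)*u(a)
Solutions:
 u(a) = C1*exp(-3^(1/8)*a*(1/k)^(1/4)) + C2*exp(3^(1/8)*a*(1/k)^(1/4)) + C3*exp(-3^(1/8)*I*a*(1/k)^(1/4)) + C4*exp(3^(1/8)*I*a*(1/k)^(1/4))


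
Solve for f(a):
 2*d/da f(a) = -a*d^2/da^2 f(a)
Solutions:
 f(a) = C1 + C2/a


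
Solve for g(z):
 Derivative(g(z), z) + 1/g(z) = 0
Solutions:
 g(z) = -sqrt(C1 - 2*z)
 g(z) = sqrt(C1 - 2*z)


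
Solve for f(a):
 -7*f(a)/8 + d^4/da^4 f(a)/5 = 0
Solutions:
 f(a) = C1*exp(-70^(1/4)*a/2) + C2*exp(70^(1/4)*a/2) + C3*sin(70^(1/4)*a/2) + C4*cos(70^(1/4)*a/2)


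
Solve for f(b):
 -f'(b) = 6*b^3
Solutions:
 f(b) = C1 - 3*b^4/2


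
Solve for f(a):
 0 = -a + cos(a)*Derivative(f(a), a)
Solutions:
 f(a) = C1 + Integral(a/cos(a), a)


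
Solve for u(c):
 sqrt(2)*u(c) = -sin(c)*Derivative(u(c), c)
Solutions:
 u(c) = C1*(cos(c) + 1)^(sqrt(2)/2)/(cos(c) - 1)^(sqrt(2)/2)


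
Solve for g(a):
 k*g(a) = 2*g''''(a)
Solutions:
 g(a) = C1*exp(-2^(3/4)*a*k^(1/4)/2) + C2*exp(2^(3/4)*a*k^(1/4)/2) + C3*exp(-2^(3/4)*I*a*k^(1/4)/2) + C4*exp(2^(3/4)*I*a*k^(1/4)/2)


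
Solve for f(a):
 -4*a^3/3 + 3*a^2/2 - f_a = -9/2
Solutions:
 f(a) = C1 - a^4/3 + a^3/2 + 9*a/2


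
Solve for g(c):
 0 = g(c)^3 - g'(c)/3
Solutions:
 g(c) = -sqrt(2)*sqrt(-1/(C1 + 3*c))/2
 g(c) = sqrt(2)*sqrt(-1/(C1 + 3*c))/2


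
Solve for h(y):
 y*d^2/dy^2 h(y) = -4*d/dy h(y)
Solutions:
 h(y) = C1 + C2/y^3


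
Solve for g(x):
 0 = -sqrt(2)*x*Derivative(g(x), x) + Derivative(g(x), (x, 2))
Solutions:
 g(x) = C1 + C2*erfi(2^(3/4)*x/2)


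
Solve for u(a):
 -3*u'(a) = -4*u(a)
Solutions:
 u(a) = C1*exp(4*a/3)


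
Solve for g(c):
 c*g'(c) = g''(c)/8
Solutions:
 g(c) = C1 + C2*erfi(2*c)


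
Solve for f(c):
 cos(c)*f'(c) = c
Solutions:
 f(c) = C1 + Integral(c/cos(c), c)


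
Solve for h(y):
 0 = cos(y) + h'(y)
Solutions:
 h(y) = C1 - sin(y)


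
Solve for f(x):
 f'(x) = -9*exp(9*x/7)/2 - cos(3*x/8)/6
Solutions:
 f(x) = C1 - 7*exp(9*x/7)/2 - 4*sin(3*x/8)/9


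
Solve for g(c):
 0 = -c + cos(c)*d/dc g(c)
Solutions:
 g(c) = C1 + Integral(c/cos(c), c)


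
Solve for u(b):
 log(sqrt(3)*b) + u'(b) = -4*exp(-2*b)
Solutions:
 u(b) = C1 - b*log(b) + b*(1 - log(3)/2) + 2*exp(-2*b)


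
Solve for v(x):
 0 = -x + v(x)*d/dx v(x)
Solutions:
 v(x) = -sqrt(C1 + x^2)
 v(x) = sqrt(C1 + x^2)


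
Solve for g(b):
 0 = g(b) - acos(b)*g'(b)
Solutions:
 g(b) = C1*exp(Integral(1/acos(b), b))


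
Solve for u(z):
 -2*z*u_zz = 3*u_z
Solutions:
 u(z) = C1 + C2/sqrt(z)


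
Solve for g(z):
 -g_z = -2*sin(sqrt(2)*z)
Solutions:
 g(z) = C1 - sqrt(2)*cos(sqrt(2)*z)


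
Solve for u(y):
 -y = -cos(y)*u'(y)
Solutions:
 u(y) = C1 + Integral(y/cos(y), y)


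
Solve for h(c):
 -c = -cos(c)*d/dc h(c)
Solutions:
 h(c) = C1 + Integral(c/cos(c), c)


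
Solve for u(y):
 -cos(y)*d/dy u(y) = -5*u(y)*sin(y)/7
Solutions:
 u(y) = C1/cos(y)^(5/7)


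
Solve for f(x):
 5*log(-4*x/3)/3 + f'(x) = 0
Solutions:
 f(x) = C1 - 5*x*log(-x)/3 + 5*x*(-2*log(2) + 1 + log(3))/3


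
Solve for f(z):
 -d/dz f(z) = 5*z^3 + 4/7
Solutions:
 f(z) = C1 - 5*z^4/4 - 4*z/7


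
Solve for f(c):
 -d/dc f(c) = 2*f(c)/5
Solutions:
 f(c) = C1*exp(-2*c/5)


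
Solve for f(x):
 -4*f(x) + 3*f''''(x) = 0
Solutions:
 f(x) = C1*exp(-sqrt(2)*3^(3/4)*x/3) + C2*exp(sqrt(2)*3^(3/4)*x/3) + C3*sin(sqrt(2)*3^(3/4)*x/3) + C4*cos(sqrt(2)*3^(3/4)*x/3)


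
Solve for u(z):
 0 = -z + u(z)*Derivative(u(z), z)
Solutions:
 u(z) = -sqrt(C1 + z^2)
 u(z) = sqrt(C1 + z^2)


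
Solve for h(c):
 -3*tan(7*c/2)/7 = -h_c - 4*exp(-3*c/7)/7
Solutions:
 h(c) = C1 + 3*log(tan(7*c/2)^2 + 1)/49 + 4*exp(-3*c/7)/3


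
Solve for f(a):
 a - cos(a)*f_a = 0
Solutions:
 f(a) = C1 + Integral(a/cos(a), a)


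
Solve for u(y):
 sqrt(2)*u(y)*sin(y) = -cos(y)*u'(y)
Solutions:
 u(y) = C1*cos(y)^(sqrt(2))


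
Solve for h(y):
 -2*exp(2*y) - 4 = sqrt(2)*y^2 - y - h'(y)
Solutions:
 h(y) = C1 + sqrt(2)*y^3/3 - y^2/2 + 4*y + exp(2*y)


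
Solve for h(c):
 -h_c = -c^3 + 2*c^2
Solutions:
 h(c) = C1 + c^4/4 - 2*c^3/3


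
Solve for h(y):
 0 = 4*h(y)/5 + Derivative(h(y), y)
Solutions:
 h(y) = C1*exp(-4*y/5)


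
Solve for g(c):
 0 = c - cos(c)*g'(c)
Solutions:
 g(c) = C1 + Integral(c/cos(c), c)


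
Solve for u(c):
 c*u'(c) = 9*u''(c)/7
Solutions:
 u(c) = C1 + C2*erfi(sqrt(14)*c/6)


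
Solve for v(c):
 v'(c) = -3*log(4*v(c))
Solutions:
 Integral(1/(log(_y) + 2*log(2)), (_y, v(c)))/3 = C1 - c


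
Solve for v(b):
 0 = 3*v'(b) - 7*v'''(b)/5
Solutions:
 v(b) = C1 + C2*exp(-sqrt(105)*b/7) + C3*exp(sqrt(105)*b/7)


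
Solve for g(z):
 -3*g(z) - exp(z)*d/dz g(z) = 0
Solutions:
 g(z) = C1*exp(3*exp(-z))


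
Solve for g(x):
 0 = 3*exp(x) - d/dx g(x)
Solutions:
 g(x) = C1 + 3*exp(x)


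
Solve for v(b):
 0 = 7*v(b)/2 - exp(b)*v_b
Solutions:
 v(b) = C1*exp(-7*exp(-b)/2)


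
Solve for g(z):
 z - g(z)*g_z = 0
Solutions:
 g(z) = -sqrt(C1 + z^2)
 g(z) = sqrt(C1 + z^2)


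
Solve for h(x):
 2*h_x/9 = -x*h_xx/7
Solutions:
 h(x) = C1 + C2/x^(5/9)


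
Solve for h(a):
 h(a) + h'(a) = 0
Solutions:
 h(a) = C1*exp(-a)


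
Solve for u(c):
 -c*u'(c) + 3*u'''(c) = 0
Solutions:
 u(c) = C1 + Integral(C2*airyai(3^(2/3)*c/3) + C3*airybi(3^(2/3)*c/3), c)


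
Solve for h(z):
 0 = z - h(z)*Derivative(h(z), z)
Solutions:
 h(z) = -sqrt(C1 + z^2)
 h(z) = sqrt(C1 + z^2)


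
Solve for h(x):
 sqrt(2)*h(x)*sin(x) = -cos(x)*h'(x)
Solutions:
 h(x) = C1*cos(x)^(sqrt(2))


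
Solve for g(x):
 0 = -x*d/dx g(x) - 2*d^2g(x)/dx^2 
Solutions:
 g(x) = C1 + C2*erf(x/2)


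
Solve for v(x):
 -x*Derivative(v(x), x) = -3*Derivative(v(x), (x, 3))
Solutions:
 v(x) = C1 + Integral(C2*airyai(3^(2/3)*x/3) + C3*airybi(3^(2/3)*x/3), x)


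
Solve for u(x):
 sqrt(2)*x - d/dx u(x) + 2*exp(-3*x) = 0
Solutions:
 u(x) = C1 + sqrt(2)*x^2/2 - 2*exp(-3*x)/3


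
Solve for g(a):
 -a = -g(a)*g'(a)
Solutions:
 g(a) = -sqrt(C1 + a^2)
 g(a) = sqrt(C1 + a^2)


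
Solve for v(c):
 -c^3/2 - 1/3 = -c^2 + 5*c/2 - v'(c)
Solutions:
 v(c) = C1 + c^4/8 - c^3/3 + 5*c^2/4 + c/3


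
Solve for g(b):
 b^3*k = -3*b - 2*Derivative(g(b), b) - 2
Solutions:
 g(b) = C1 - b^4*k/8 - 3*b^2/4 - b


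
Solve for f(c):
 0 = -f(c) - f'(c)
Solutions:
 f(c) = C1*exp(-c)


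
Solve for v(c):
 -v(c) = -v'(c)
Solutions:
 v(c) = C1*exp(c)


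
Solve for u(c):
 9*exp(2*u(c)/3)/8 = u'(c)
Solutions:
 u(c) = 3*log(-sqrt(-1/(C1 + 9*c))) + 3*log(3)/2 + 3*log(2)
 u(c) = 3*log(-1/(C1 + 9*c))/2 + 3*log(3)/2 + 3*log(2)


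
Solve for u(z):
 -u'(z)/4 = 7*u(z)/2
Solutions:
 u(z) = C1*exp(-14*z)


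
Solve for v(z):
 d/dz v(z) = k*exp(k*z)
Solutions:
 v(z) = C1 + exp(k*z)


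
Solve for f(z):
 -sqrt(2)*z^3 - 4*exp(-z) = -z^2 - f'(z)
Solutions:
 f(z) = C1 + sqrt(2)*z^4/4 - z^3/3 - 4*exp(-z)


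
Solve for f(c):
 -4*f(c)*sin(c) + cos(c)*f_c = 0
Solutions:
 f(c) = C1/cos(c)^4


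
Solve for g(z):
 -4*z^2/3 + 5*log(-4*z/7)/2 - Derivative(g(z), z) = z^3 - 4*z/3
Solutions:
 g(z) = C1 - z^4/4 - 4*z^3/9 + 2*z^2/3 + 5*z*log(-z)/2 + z*(-5*log(7)/2 - 5/2 + 5*log(2))


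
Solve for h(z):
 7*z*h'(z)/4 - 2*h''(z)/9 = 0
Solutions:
 h(z) = C1 + C2*erfi(3*sqrt(7)*z/4)


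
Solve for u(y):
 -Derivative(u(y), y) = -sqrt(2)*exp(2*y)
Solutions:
 u(y) = C1 + sqrt(2)*exp(2*y)/2


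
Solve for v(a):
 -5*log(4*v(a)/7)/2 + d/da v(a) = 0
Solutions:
 -2*Integral(1/(log(_y) - log(7) + 2*log(2)), (_y, v(a)))/5 = C1 - a


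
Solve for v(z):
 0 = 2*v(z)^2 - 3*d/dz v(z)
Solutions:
 v(z) = -3/(C1 + 2*z)


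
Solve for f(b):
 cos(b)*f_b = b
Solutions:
 f(b) = C1 + Integral(b/cos(b), b)


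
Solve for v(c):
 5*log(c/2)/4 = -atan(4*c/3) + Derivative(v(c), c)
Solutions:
 v(c) = C1 + 5*c*log(c)/4 + c*atan(4*c/3) - 5*c/4 - 5*c*log(2)/4 - 3*log(16*c^2 + 9)/8


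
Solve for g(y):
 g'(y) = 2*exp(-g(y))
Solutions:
 g(y) = log(C1 + 2*y)


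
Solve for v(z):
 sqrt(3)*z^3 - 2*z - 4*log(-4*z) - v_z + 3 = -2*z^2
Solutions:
 v(z) = C1 + sqrt(3)*z^4/4 + 2*z^3/3 - z^2 - 4*z*log(-z) + z*(7 - 8*log(2))


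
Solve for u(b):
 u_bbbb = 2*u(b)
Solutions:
 u(b) = C1*exp(-2^(1/4)*b) + C2*exp(2^(1/4)*b) + C3*sin(2^(1/4)*b) + C4*cos(2^(1/4)*b)


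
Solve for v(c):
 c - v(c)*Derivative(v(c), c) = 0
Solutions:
 v(c) = -sqrt(C1 + c^2)
 v(c) = sqrt(C1 + c^2)


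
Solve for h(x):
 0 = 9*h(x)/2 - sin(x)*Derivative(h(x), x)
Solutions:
 h(x) = C1*(cos(x) - 1)^(1/4)*(cos(x)^2 - 2*cos(x) + 1)/((cos(x) + 1)^(1/4)*(cos(x)^2 + 2*cos(x) + 1))


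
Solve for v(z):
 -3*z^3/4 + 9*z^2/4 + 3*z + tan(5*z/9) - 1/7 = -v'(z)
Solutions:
 v(z) = C1 + 3*z^4/16 - 3*z^3/4 - 3*z^2/2 + z/7 + 9*log(cos(5*z/9))/5


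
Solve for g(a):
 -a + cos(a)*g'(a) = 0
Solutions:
 g(a) = C1 + Integral(a/cos(a), a)


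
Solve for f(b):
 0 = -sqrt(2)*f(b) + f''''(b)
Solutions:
 f(b) = C1*exp(-2^(1/8)*b) + C2*exp(2^(1/8)*b) + C3*sin(2^(1/8)*b) + C4*cos(2^(1/8)*b)


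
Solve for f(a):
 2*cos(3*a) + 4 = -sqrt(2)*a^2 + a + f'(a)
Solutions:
 f(a) = C1 + sqrt(2)*a^3/3 - a^2/2 + 4*a + 2*sin(3*a)/3


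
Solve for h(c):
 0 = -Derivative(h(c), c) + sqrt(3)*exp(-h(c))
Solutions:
 h(c) = log(C1 + sqrt(3)*c)


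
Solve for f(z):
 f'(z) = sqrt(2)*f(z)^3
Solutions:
 f(z) = -sqrt(2)*sqrt(-1/(C1 + sqrt(2)*z))/2
 f(z) = sqrt(2)*sqrt(-1/(C1 + sqrt(2)*z))/2


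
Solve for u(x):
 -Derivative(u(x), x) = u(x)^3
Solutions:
 u(x) = -sqrt(2)*sqrt(-1/(C1 - x))/2
 u(x) = sqrt(2)*sqrt(-1/(C1 - x))/2


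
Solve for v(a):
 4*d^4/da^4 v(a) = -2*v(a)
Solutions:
 v(a) = (C1*sin(2^(1/4)*a/2) + C2*cos(2^(1/4)*a/2))*exp(-2^(1/4)*a/2) + (C3*sin(2^(1/4)*a/2) + C4*cos(2^(1/4)*a/2))*exp(2^(1/4)*a/2)


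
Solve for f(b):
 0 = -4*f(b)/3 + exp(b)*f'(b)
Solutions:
 f(b) = C1*exp(-4*exp(-b)/3)


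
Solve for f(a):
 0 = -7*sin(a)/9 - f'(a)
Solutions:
 f(a) = C1 + 7*cos(a)/9


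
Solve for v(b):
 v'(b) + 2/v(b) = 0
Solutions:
 v(b) = -sqrt(C1 - 4*b)
 v(b) = sqrt(C1 - 4*b)


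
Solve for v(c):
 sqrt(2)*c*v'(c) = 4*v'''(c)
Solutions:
 v(c) = C1 + Integral(C2*airyai(sqrt(2)*c/2) + C3*airybi(sqrt(2)*c/2), c)


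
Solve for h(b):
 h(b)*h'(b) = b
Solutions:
 h(b) = -sqrt(C1 + b^2)
 h(b) = sqrt(C1 + b^2)


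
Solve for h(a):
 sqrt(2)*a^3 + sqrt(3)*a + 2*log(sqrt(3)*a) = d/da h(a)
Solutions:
 h(a) = C1 + sqrt(2)*a^4/4 + sqrt(3)*a^2/2 + 2*a*log(a) - 2*a + a*log(3)


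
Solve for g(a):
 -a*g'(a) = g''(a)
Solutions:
 g(a) = C1 + C2*erf(sqrt(2)*a/2)


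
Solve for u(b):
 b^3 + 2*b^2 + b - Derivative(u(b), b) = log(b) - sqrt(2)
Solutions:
 u(b) = C1 + b^4/4 + 2*b^3/3 + b^2/2 - b*log(b) + b + sqrt(2)*b


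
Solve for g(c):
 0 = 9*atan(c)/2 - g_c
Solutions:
 g(c) = C1 + 9*c*atan(c)/2 - 9*log(c^2 + 1)/4


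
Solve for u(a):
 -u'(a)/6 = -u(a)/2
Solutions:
 u(a) = C1*exp(3*a)


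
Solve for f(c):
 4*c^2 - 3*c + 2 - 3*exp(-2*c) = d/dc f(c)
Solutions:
 f(c) = C1 + 4*c^3/3 - 3*c^2/2 + 2*c + 3*exp(-2*c)/2


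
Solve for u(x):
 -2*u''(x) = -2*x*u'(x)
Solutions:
 u(x) = C1 + C2*erfi(sqrt(2)*x/2)


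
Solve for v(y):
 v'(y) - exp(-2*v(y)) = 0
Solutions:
 v(y) = log(-sqrt(C1 + 2*y))
 v(y) = log(C1 + 2*y)/2


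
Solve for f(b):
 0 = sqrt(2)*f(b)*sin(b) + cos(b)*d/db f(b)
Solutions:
 f(b) = C1*cos(b)^(sqrt(2))


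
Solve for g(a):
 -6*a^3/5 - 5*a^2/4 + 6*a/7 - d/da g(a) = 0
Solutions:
 g(a) = C1 - 3*a^4/10 - 5*a^3/12 + 3*a^2/7


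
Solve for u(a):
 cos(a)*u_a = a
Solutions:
 u(a) = C1 + Integral(a/cos(a), a)


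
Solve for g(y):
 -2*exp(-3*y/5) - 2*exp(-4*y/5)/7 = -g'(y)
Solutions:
 g(y) = C1 - 10*exp(-3*y/5)/3 - 5*exp(-4*y/5)/14


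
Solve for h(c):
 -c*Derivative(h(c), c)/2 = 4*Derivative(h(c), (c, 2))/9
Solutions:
 h(c) = C1 + C2*erf(3*c/4)


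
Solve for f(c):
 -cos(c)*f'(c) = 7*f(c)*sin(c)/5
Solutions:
 f(c) = C1*cos(c)^(7/5)


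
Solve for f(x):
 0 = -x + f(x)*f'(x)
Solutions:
 f(x) = -sqrt(C1 + x^2)
 f(x) = sqrt(C1 + x^2)


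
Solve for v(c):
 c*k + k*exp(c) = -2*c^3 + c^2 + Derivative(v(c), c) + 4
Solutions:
 v(c) = C1 + c^4/2 - c^3/3 + c^2*k/2 - 4*c + k*exp(c)


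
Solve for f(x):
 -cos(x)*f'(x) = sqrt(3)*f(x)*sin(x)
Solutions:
 f(x) = C1*cos(x)^(sqrt(3))


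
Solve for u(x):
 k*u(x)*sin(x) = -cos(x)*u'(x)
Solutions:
 u(x) = C1*exp(k*log(cos(x)))


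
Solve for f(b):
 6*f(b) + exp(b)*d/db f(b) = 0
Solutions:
 f(b) = C1*exp(6*exp(-b))


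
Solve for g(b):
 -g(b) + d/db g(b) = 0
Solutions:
 g(b) = C1*exp(b)


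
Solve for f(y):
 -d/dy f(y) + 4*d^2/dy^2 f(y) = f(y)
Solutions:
 f(y) = C1*exp(y*(1 - sqrt(17))/8) + C2*exp(y*(1 + sqrt(17))/8)


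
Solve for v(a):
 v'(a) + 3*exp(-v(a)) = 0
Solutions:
 v(a) = log(C1 - 3*a)


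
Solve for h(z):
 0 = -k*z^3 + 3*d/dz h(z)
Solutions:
 h(z) = C1 + k*z^4/12


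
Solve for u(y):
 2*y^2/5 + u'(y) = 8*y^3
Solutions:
 u(y) = C1 + 2*y^4 - 2*y^3/15


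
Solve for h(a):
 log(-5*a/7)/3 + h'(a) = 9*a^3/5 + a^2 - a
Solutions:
 h(a) = C1 + 9*a^4/20 + a^3/3 - a^2/2 - a*log(-a)/3 + a*(-log(5) + 1 + log(7))/3


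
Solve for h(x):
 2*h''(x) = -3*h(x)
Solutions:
 h(x) = C1*sin(sqrt(6)*x/2) + C2*cos(sqrt(6)*x/2)


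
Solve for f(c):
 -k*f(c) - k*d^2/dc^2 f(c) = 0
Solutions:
 f(c) = C1*sin(c) + C2*cos(c)


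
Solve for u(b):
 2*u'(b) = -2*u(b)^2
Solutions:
 u(b) = 1/(C1 + b)


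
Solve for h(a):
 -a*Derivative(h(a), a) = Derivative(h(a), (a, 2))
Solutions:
 h(a) = C1 + C2*erf(sqrt(2)*a/2)


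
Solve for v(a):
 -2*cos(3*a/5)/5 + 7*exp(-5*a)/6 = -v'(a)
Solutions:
 v(a) = C1 + 2*sin(3*a/5)/3 + 7*exp(-5*a)/30


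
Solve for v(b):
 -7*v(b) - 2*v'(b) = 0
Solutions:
 v(b) = C1*exp(-7*b/2)


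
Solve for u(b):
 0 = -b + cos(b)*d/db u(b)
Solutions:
 u(b) = C1 + Integral(b/cos(b), b)


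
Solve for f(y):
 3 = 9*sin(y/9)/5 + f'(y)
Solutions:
 f(y) = C1 + 3*y + 81*cos(y/9)/5


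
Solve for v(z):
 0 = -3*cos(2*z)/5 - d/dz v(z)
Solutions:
 v(z) = C1 - 3*sin(2*z)/10


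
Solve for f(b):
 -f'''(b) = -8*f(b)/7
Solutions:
 f(b) = C3*exp(2*7^(2/3)*b/7) + (C1*sin(sqrt(3)*7^(2/3)*b/7) + C2*cos(sqrt(3)*7^(2/3)*b/7))*exp(-7^(2/3)*b/7)


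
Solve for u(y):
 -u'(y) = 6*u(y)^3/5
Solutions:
 u(y) = -sqrt(10)*sqrt(-1/(C1 - 6*y))/2
 u(y) = sqrt(10)*sqrt(-1/(C1 - 6*y))/2


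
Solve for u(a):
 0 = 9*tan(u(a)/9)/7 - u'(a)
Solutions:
 u(a) = -9*asin(C1*exp(a/7)) + 9*pi
 u(a) = 9*asin(C1*exp(a/7))


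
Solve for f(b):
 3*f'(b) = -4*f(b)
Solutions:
 f(b) = C1*exp(-4*b/3)


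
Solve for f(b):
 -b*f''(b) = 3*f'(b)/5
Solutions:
 f(b) = C1 + C2*b^(2/5)


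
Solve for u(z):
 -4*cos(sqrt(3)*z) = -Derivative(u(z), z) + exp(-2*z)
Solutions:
 u(z) = C1 + 4*sqrt(3)*sin(sqrt(3)*z)/3 - exp(-2*z)/2


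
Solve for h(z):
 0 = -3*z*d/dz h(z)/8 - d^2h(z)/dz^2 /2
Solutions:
 h(z) = C1 + C2*erf(sqrt(6)*z/4)


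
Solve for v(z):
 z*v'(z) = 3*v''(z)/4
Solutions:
 v(z) = C1 + C2*erfi(sqrt(6)*z/3)


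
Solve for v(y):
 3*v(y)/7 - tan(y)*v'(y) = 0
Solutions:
 v(y) = C1*sin(y)^(3/7)


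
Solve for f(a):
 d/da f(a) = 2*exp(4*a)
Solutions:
 f(a) = C1 + exp(4*a)/2


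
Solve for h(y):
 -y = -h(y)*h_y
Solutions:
 h(y) = -sqrt(C1 + y^2)
 h(y) = sqrt(C1 + y^2)


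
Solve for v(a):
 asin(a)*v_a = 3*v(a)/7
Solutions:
 v(a) = C1*exp(3*Integral(1/asin(a), a)/7)


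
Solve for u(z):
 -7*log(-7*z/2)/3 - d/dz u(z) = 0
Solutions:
 u(z) = C1 - 7*z*log(-z)/3 + 7*z*(-log(7) + log(2) + 1)/3


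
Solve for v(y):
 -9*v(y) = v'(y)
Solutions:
 v(y) = C1*exp(-9*y)


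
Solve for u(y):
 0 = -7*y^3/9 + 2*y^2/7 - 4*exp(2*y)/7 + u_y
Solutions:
 u(y) = C1 + 7*y^4/36 - 2*y^3/21 + 2*exp(2*y)/7


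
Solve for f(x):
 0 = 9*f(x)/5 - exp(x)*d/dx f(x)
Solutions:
 f(x) = C1*exp(-9*exp(-x)/5)


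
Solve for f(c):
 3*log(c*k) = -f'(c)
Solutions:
 f(c) = C1 - 3*c*log(c*k) + 3*c


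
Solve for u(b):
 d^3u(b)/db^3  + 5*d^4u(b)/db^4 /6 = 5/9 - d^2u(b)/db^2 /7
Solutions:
 u(b) = C1 + C2*b + C3*exp(b*(-21 + sqrt(231))/35) + C4*exp(-b*(sqrt(231) + 21)/35) + 35*b^2/18


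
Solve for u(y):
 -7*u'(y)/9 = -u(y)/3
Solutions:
 u(y) = C1*exp(3*y/7)


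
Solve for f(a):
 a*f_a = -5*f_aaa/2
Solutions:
 f(a) = C1 + Integral(C2*airyai(-2^(1/3)*5^(2/3)*a/5) + C3*airybi(-2^(1/3)*5^(2/3)*a/5), a)


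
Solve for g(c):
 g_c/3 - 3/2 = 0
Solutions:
 g(c) = C1 + 9*c/2


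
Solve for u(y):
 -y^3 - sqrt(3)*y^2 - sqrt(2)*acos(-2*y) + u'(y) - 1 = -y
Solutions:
 u(y) = C1 + y^4/4 + sqrt(3)*y^3/3 - y^2/2 + y + sqrt(2)*(y*acos(-2*y) + sqrt(1 - 4*y^2)/2)


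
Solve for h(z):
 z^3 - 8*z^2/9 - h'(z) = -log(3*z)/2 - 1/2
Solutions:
 h(z) = C1 + z^4/4 - 8*z^3/27 + z*log(z)/2 + z*log(3)/2


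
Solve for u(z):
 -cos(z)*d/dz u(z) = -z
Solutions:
 u(z) = C1 + Integral(z/cos(z), z)


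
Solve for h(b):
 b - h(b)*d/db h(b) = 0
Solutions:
 h(b) = -sqrt(C1 + b^2)
 h(b) = sqrt(C1 + b^2)


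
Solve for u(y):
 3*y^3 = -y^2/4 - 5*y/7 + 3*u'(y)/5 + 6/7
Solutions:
 u(y) = C1 + 5*y^4/4 + 5*y^3/36 + 25*y^2/42 - 10*y/7


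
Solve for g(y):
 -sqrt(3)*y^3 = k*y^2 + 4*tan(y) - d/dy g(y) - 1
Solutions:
 g(y) = C1 + k*y^3/3 + sqrt(3)*y^4/4 - y - 4*log(cos(y))


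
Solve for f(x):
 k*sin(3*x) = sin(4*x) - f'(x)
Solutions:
 f(x) = C1 + k*cos(3*x)/3 - cos(4*x)/4


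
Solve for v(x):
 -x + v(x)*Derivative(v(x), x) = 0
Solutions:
 v(x) = -sqrt(C1 + x^2)
 v(x) = sqrt(C1 + x^2)


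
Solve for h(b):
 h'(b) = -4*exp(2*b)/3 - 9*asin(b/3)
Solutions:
 h(b) = C1 - 9*b*asin(b/3) - 9*sqrt(9 - b^2) - 2*exp(2*b)/3


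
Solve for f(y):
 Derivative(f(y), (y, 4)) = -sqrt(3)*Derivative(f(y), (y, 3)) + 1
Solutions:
 f(y) = C1 + C2*y + C3*y^2 + C4*exp(-sqrt(3)*y) + sqrt(3)*y^3/18


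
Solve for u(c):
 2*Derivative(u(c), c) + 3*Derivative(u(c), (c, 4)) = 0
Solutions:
 u(c) = C1 + C4*exp(-2^(1/3)*3^(2/3)*c/3) + (C2*sin(2^(1/3)*3^(1/6)*c/2) + C3*cos(2^(1/3)*3^(1/6)*c/2))*exp(2^(1/3)*3^(2/3)*c/6)


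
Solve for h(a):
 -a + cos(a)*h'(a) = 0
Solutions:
 h(a) = C1 + Integral(a/cos(a), a)


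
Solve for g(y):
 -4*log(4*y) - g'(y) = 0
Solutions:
 g(y) = C1 - 4*y*log(y) - y*log(256) + 4*y


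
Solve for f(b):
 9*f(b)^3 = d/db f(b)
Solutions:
 f(b) = -sqrt(2)*sqrt(-1/(C1 + 9*b))/2
 f(b) = sqrt(2)*sqrt(-1/(C1 + 9*b))/2


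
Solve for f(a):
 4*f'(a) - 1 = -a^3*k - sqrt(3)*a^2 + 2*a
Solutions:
 f(a) = C1 - a^4*k/16 - sqrt(3)*a^3/12 + a^2/4 + a/4


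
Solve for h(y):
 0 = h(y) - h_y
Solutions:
 h(y) = C1*exp(y)


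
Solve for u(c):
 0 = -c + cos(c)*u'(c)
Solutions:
 u(c) = C1 + Integral(c/cos(c), c)


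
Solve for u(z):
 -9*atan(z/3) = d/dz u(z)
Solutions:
 u(z) = C1 - 9*z*atan(z/3) + 27*log(z^2 + 9)/2


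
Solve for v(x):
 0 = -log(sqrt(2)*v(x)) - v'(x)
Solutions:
 2*Integral(1/(2*log(_y) + log(2)), (_y, v(x))) = C1 - x


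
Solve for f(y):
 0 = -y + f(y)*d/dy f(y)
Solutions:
 f(y) = -sqrt(C1 + y^2)
 f(y) = sqrt(C1 + y^2)


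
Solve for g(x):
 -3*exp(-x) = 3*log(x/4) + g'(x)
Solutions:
 g(x) = C1 - 3*x*log(x) + 3*x*(1 + 2*log(2)) + 3*exp(-x)


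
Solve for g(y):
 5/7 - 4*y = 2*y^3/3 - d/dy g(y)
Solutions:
 g(y) = C1 + y^4/6 + 2*y^2 - 5*y/7


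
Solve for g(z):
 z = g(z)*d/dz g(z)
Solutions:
 g(z) = -sqrt(C1 + z^2)
 g(z) = sqrt(C1 + z^2)


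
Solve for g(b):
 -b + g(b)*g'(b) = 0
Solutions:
 g(b) = -sqrt(C1 + b^2)
 g(b) = sqrt(C1 + b^2)


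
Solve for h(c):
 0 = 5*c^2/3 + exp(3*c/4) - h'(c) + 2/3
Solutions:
 h(c) = C1 + 5*c^3/9 + 2*c/3 + 4*exp(3*c/4)/3


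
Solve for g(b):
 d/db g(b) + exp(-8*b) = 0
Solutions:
 g(b) = C1 + exp(-8*b)/8


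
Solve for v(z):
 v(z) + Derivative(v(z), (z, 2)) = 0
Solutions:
 v(z) = C1*sin(z) + C2*cos(z)


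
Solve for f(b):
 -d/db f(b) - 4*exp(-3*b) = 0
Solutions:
 f(b) = C1 + 4*exp(-3*b)/3


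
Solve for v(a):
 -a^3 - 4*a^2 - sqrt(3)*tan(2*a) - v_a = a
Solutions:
 v(a) = C1 - a^4/4 - 4*a^3/3 - a^2/2 + sqrt(3)*log(cos(2*a))/2


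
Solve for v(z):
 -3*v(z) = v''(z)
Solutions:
 v(z) = C1*sin(sqrt(3)*z) + C2*cos(sqrt(3)*z)


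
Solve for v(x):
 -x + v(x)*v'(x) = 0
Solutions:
 v(x) = -sqrt(C1 + x^2)
 v(x) = sqrt(C1 + x^2)


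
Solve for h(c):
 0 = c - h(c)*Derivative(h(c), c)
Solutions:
 h(c) = -sqrt(C1 + c^2)
 h(c) = sqrt(C1 + c^2)


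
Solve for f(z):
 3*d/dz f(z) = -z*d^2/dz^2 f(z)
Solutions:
 f(z) = C1 + C2/z^2


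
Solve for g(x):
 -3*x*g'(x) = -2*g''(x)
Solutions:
 g(x) = C1 + C2*erfi(sqrt(3)*x/2)


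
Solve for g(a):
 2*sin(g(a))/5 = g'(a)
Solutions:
 -2*a/5 + log(cos(g(a)) - 1)/2 - log(cos(g(a)) + 1)/2 = C1


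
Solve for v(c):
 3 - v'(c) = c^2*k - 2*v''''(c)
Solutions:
 v(c) = C1 + C4*exp(2^(2/3)*c/2) - c^3*k/3 + 3*c + (C2*sin(2^(2/3)*sqrt(3)*c/4) + C3*cos(2^(2/3)*sqrt(3)*c/4))*exp(-2^(2/3)*c/4)


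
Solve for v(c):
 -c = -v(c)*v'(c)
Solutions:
 v(c) = -sqrt(C1 + c^2)
 v(c) = sqrt(C1 + c^2)


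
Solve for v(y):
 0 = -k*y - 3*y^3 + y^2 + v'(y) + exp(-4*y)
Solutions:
 v(y) = C1 + k*y^2/2 + 3*y^4/4 - y^3/3 + exp(-4*y)/4


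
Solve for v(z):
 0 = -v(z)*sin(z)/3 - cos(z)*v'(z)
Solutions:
 v(z) = C1*cos(z)^(1/3)


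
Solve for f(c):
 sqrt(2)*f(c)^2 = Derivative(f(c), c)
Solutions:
 f(c) = -1/(C1 + sqrt(2)*c)


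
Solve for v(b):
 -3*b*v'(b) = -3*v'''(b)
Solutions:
 v(b) = C1 + Integral(C2*airyai(b) + C3*airybi(b), b)


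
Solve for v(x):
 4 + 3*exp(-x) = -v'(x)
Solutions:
 v(x) = C1 - 4*x + 3*exp(-x)


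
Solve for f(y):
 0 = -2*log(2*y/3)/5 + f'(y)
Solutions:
 f(y) = C1 + 2*y*log(y)/5 - 2*y*log(3)/5 - 2*y/5 + 2*y*log(2)/5


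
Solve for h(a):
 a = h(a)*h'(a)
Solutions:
 h(a) = -sqrt(C1 + a^2)
 h(a) = sqrt(C1 + a^2)


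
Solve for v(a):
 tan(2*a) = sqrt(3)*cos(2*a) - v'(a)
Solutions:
 v(a) = C1 + log(cos(2*a))/2 + sqrt(3)*sin(2*a)/2


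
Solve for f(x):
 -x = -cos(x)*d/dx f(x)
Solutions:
 f(x) = C1 + Integral(x/cos(x), x)


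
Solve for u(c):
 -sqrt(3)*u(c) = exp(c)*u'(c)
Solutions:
 u(c) = C1*exp(sqrt(3)*exp(-c))


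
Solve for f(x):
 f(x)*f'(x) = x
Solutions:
 f(x) = -sqrt(C1 + x^2)
 f(x) = sqrt(C1 + x^2)


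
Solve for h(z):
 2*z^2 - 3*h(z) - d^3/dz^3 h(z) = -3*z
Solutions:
 h(z) = C3*exp(-3^(1/3)*z) + 2*z^2/3 + z + (C1*sin(3^(5/6)*z/2) + C2*cos(3^(5/6)*z/2))*exp(3^(1/3)*z/2)


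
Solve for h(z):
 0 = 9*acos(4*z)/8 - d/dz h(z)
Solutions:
 h(z) = C1 + 9*z*acos(4*z)/8 - 9*sqrt(1 - 16*z^2)/32


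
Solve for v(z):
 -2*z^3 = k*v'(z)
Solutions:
 v(z) = C1 - z^4/(2*k)


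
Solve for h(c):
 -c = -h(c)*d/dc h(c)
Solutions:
 h(c) = -sqrt(C1 + c^2)
 h(c) = sqrt(C1 + c^2)


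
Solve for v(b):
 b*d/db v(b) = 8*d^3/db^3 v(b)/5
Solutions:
 v(b) = C1 + Integral(C2*airyai(5^(1/3)*b/2) + C3*airybi(5^(1/3)*b/2), b)


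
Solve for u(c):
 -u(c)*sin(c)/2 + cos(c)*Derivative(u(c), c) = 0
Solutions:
 u(c) = C1/sqrt(cos(c))


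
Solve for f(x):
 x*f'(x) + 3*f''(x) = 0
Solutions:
 f(x) = C1 + C2*erf(sqrt(6)*x/6)


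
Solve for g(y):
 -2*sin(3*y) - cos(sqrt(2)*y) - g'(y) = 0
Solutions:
 g(y) = C1 - sqrt(2)*sin(sqrt(2)*y)/2 + 2*cos(3*y)/3


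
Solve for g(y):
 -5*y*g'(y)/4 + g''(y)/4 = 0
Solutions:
 g(y) = C1 + C2*erfi(sqrt(10)*y/2)


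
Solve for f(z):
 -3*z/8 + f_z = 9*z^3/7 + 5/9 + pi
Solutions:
 f(z) = C1 + 9*z^4/28 + 3*z^2/16 + 5*z/9 + pi*z


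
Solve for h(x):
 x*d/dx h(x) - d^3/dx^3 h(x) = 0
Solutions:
 h(x) = C1 + Integral(C2*airyai(x) + C3*airybi(x), x)


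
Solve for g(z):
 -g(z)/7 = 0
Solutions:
 g(z) = 0


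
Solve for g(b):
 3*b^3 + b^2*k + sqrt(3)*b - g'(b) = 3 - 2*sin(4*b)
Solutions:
 g(b) = C1 + 3*b^4/4 + b^3*k/3 + sqrt(3)*b^2/2 - 3*b - cos(4*b)/2


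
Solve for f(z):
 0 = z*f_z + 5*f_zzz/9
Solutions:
 f(z) = C1 + Integral(C2*airyai(-15^(2/3)*z/5) + C3*airybi(-15^(2/3)*z/5), z)


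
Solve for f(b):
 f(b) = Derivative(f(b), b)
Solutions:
 f(b) = C1*exp(b)


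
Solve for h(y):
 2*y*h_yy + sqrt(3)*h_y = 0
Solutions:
 h(y) = C1 + C2*y^(1 - sqrt(3)/2)


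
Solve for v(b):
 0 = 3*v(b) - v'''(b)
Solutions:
 v(b) = C3*exp(3^(1/3)*b) + (C1*sin(3^(5/6)*b/2) + C2*cos(3^(5/6)*b/2))*exp(-3^(1/3)*b/2)


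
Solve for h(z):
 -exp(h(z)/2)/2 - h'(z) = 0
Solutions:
 h(z) = 2*log(1/(C1 + z)) + 4*log(2)


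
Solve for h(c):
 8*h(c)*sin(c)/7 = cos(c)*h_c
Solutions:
 h(c) = C1/cos(c)^(8/7)


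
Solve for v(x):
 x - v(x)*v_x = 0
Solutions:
 v(x) = -sqrt(C1 + x^2)
 v(x) = sqrt(C1 + x^2)


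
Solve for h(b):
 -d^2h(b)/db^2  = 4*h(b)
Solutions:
 h(b) = C1*sin(2*b) + C2*cos(2*b)


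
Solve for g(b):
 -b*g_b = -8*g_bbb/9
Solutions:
 g(b) = C1 + Integral(C2*airyai(3^(2/3)*b/2) + C3*airybi(3^(2/3)*b/2), b)


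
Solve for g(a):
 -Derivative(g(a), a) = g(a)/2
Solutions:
 g(a) = C1*exp(-a/2)


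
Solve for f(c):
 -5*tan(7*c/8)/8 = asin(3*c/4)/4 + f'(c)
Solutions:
 f(c) = C1 - c*asin(3*c/4)/4 - sqrt(16 - 9*c^2)/12 + 5*log(cos(7*c/8))/7


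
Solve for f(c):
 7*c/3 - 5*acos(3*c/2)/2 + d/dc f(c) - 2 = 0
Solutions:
 f(c) = C1 - 7*c^2/6 + 5*c*acos(3*c/2)/2 + 2*c - 5*sqrt(4 - 9*c^2)/6


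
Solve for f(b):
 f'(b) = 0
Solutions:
 f(b) = C1


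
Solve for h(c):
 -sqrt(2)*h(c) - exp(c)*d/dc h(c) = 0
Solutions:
 h(c) = C1*exp(sqrt(2)*exp(-c))


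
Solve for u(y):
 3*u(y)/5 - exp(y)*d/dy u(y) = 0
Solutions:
 u(y) = C1*exp(-3*exp(-y)/5)


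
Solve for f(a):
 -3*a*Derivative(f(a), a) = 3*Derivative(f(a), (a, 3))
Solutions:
 f(a) = C1 + Integral(C2*airyai(-a) + C3*airybi(-a), a)


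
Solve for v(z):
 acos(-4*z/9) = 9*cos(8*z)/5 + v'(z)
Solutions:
 v(z) = C1 + z*acos(-4*z/9) + sqrt(81 - 16*z^2)/4 - 9*sin(8*z)/40


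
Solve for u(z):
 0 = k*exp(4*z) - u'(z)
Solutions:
 u(z) = C1 + k*exp(4*z)/4


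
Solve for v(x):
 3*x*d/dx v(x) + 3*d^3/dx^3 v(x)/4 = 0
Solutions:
 v(x) = C1 + Integral(C2*airyai(-2^(2/3)*x) + C3*airybi(-2^(2/3)*x), x)
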